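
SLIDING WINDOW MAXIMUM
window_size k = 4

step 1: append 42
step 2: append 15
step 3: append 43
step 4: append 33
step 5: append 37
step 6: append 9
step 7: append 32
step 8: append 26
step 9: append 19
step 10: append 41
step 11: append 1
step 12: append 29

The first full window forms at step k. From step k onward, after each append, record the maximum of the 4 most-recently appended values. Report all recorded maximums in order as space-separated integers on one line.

Answer: 43 43 43 37 37 32 41 41 41

Derivation:
step 1: append 42 -> window=[42] (not full yet)
step 2: append 15 -> window=[42, 15] (not full yet)
step 3: append 43 -> window=[42, 15, 43] (not full yet)
step 4: append 33 -> window=[42, 15, 43, 33] -> max=43
step 5: append 37 -> window=[15, 43, 33, 37] -> max=43
step 6: append 9 -> window=[43, 33, 37, 9] -> max=43
step 7: append 32 -> window=[33, 37, 9, 32] -> max=37
step 8: append 26 -> window=[37, 9, 32, 26] -> max=37
step 9: append 19 -> window=[9, 32, 26, 19] -> max=32
step 10: append 41 -> window=[32, 26, 19, 41] -> max=41
step 11: append 1 -> window=[26, 19, 41, 1] -> max=41
step 12: append 29 -> window=[19, 41, 1, 29] -> max=41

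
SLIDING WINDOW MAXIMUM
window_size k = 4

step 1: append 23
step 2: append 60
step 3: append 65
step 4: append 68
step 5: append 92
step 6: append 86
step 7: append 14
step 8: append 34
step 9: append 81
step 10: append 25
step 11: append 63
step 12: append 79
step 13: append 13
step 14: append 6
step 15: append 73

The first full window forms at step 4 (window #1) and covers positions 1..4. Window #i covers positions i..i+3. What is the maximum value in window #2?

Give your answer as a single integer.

Answer: 92

Derivation:
step 1: append 23 -> window=[23] (not full yet)
step 2: append 60 -> window=[23, 60] (not full yet)
step 3: append 65 -> window=[23, 60, 65] (not full yet)
step 4: append 68 -> window=[23, 60, 65, 68] -> max=68
step 5: append 92 -> window=[60, 65, 68, 92] -> max=92
Window #2 max = 92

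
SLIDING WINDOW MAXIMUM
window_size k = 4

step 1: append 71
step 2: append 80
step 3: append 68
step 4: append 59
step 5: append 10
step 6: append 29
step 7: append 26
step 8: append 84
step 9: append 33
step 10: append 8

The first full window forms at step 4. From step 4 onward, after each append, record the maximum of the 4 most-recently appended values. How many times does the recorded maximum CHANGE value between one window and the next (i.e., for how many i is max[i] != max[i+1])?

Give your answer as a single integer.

step 1: append 71 -> window=[71] (not full yet)
step 2: append 80 -> window=[71, 80] (not full yet)
step 3: append 68 -> window=[71, 80, 68] (not full yet)
step 4: append 59 -> window=[71, 80, 68, 59] -> max=80
step 5: append 10 -> window=[80, 68, 59, 10] -> max=80
step 6: append 29 -> window=[68, 59, 10, 29] -> max=68
step 7: append 26 -> window=[59, 10, 29, 26] -> max=59
step 8: append 84 -> window=[10, 29, 26, 84] -> max=84
step 9: append 33 -> window=[29, 26, 84, 33] -> max=84
step 10: append 8 -> window=[26, 84, 33, 8] -> max=84
Recorded maximums: 80 80 68 59 84 84 84
Changes between consecutive maximums: 3

Answer: 3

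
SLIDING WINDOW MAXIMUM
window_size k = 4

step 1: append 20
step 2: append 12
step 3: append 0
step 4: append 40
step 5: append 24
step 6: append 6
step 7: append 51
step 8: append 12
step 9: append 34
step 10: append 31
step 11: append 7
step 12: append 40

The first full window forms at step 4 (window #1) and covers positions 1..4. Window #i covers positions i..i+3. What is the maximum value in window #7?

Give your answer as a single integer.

step 1: append 20 -> window=[20] (not full yet)
step 2: append 12 -> window=[20, 12] (not full yet)
step 3: append 0 -> window=[20, 12, 0] (not full yet)
step 4: append 40 -> window=[20, 12, 0, 40] -> max=40
step 5: append 24 -> window=[12, 0, 40, 24] -> max=40
step 6: append 6 -> window=[0, 40, 24, 6] -> max=40
step 7: append 51 -> window=[40, 24, 6, 51] -> max=51
step 8: append 12 -> window=[24, 6, 51, 12] -> max=51
step 9: append 34 -> window=[6, 51, 12, 34] -> max=51
step 10: append 31 -> window=[51, 12, 34, 31] -> max=51
Window #7 max = 51

Answer: 51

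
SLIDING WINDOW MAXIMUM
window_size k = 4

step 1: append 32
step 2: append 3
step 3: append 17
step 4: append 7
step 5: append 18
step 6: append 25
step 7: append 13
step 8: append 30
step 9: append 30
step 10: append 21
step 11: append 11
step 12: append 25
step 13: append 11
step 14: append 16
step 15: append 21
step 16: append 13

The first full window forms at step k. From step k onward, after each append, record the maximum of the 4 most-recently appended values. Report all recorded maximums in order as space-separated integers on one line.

Answer: 32 18 25 25 30 30 30 30 30 25 25 25 21

Derivation:
step 1: append 32 -> window=[32] (not full yet)
step 2: append 3 -> window=[32, 3] (not full yet)
step 3: append 17 -> window=[32, 3, 17] (not full yet)
step 4: append 7 -> window=[32, 3, 17, 7] -> max=32
step 5: append 18 -> window=[3, 17, 7, 18] -> max=18
step 6: append 25 -> window=[17, 7, 18, 25] -> max=25
step 7: append 13 -> window=[7, 18, 25, 13] -> max=25
step 8: append 30 -> window=[18, 25, 13, 30] -> max=30
step 9: append 30 -> window=[25, 13, 30, 30] -> max=30
step 10: append 21 -> window=[13, 30, 30, 21] -> max=30
step 11: append 11 -> window=[30, 30, 21, 11] -> max=30
step 12: append 25 -> window=[30, 21, 11, 25] -> max=30
step 13: append 11 -> window=[21, 11, 25, 11] -> max=25
step 14: append 16 -> window=[11, 25, 11, 16] -> max=25
step 15: append 21 -> window=[25, 11, 16, 21] -> max=25
step 16: append 13 -> window=[11, 16, 21, 13] -> max=21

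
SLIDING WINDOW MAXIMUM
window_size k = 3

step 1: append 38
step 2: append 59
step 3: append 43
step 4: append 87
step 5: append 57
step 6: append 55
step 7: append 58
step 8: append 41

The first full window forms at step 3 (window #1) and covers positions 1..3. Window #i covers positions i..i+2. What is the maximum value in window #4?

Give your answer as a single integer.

step 1: append 38 -> window=[38] (not full yet)
step 2: append 59 -> window=[38, 59] (not full yet)
step 3: append 43 -> window=[38, 59, 43] -> max=59
step 4: append 87 -> window=[59, 43, 87] -> max=87
step 5: append 57 -> window=[43, 87, 57] -> max=87
step 6: append 55 -> window=[87, 57, 55] -> max=87
Window #4 max = 87

Answer: 87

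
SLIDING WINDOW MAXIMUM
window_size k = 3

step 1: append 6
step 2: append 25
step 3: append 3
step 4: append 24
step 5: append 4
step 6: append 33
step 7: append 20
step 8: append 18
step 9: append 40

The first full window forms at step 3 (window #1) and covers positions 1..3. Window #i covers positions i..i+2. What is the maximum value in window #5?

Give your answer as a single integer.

Answer: 33

Derivation:
step 1: append 6 -> window=[6] (not full yet)
step 2: append 25 -> window=[6, 25] (not full yet)
step 3: append 3 -> window=[6, 25, 3] -> max=25
step 4: append 24 -> window=[25, 3, 24] -> max=25
step 5: append 4 -> window=[3, 24, 4] -> max=24
step 6: append 33 -> window=[24, 4, 33] -> max=33
step 7: append 20 -> window=[4, 33, 20] -> max=33
Window #5 max = 33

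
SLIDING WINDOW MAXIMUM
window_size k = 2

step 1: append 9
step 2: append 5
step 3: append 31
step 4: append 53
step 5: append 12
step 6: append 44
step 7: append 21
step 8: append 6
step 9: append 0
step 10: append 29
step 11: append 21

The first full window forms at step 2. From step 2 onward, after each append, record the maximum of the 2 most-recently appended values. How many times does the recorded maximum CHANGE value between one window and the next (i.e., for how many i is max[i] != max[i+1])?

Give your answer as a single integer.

Answer: 6

Derivation:
step 1: append 9 -> window=[9] (not full yet)
step 2: append 5 -> window=[9, 5] -> max=9
step 3: append 31 -> window=[5, 31] -> max=31
step 4: append 53 -> window=[31, 53] -> max=53
step 5: append 12 -> window=[53, 12] -> max=53
step 6: append 44 -> window=[12, 44] -> max=44
step 7: append 21 -> window=[44, 21] -> max=44
step 8: append 6 -> window=[21, 6] -> max=21
step 9: append 0 -> window=[6, 0] -> max=6
step 10: append 29 -> window=[0, 29] -> max=29
step 11: append 21 -> window=[29, 21] -> max=29
Recorded maximums: 9 31 53 53 44 44 21 6 29 29
Changes between consecutive maximums: 6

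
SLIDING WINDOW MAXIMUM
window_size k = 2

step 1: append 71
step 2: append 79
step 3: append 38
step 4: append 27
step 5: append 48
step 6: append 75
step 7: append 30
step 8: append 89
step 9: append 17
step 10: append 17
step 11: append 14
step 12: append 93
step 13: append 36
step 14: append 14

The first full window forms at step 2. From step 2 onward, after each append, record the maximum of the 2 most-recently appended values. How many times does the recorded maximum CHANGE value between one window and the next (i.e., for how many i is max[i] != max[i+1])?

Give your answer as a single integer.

step 1: append 71 -> window=[71] (not full yet)
step 2: append 79 -> window=[71, 79] -> max=79
step 3: append 38 -> window=[79, 38] -> max=79
step 4: append 27 -> window=[38, 27] -> max=38
step 5: append 48 -> window=[27, 48] -> max=48
step 6: append 75 -> window=[48, 75] -> max=75
step 7: append 30 -> window=[75, 30] -> max=75
step 8: append 89 -> window=[30, 89] -> max=89
step 9: append 17 -> window=[89, 17] -> max=89
step 10: append 17 -> window=[17, 17] -> max=17
step 11: append 14 -> window=[17, 14] -> max=17
step 12: append 93 -> window=[14, 93] -> max=93
step 13: append 36 -> window=[93, 36] -> max=93
step 14: append 14 -> window=[36, 14] -> max=36
Recorded maximums: 79 79 38 48 75 75 89 89 17 17 93 93 36
Changes between consecutive maximums: 7

Answer: 7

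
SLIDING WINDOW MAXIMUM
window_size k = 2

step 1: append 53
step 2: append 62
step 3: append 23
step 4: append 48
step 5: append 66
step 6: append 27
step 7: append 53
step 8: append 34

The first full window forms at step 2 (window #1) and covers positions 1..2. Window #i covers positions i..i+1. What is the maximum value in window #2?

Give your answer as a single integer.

Answer: 62

Derivation:
step 1: append 53 -> window=[53] (not full yet)
step 2: append 62 -> window=[53, 62] -> max=62
step 3: append 23 -> window=[62, 23] -> max=62
Window #2 max = 62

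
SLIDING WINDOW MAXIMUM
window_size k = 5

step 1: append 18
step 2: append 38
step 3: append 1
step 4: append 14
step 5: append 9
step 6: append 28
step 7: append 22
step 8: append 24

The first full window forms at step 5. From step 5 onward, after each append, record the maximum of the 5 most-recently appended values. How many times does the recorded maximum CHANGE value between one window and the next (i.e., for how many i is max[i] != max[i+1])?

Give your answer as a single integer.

Answer: 1

Derivation:
step 1: append 18 -> window=[18] (not full yet)
step 2: append 38 -> window=[18, 38] (not full yet)
step 3: append 1 -> window=[18, 38, 1] (not full yet)
step 4: append 14 -> window=[18, 38, 1, 14] (not full yet)
step 5: append 9 -> window=[18, 38, 1, 14, 9] -> max=38
step 6: append 28 -> window=[38, 1, 14, 9, 28] -> max=38
step 7: append 22 -> window=[1, 14, 9, 28, 22] -> max=28
step 8: append 24 -> window=[14, 9, 28, 22, 24] -> max=28
Recorded maximums: 38 38 28 28
Changes between consecutive maximums: 1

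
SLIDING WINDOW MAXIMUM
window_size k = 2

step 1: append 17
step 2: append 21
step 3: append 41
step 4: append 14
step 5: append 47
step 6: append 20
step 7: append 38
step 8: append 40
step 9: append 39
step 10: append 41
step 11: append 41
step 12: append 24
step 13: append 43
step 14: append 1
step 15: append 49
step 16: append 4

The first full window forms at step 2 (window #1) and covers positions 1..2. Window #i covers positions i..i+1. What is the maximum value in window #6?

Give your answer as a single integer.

Answer: 38

Derivation:
step 1: append 17 -> window=[17] (not full yet)
step 2: append 21 -> window=[17, 21] -> max=21
step 3: append 41 -> window=[21, 41] -> max=41
step 4: append 14 -> window=[41, 14] -> max=41
step 5: append 47 -> window=[14, 47] -> max=47
step 6: append 20 -> window=[47, 20] -> max=47
step 7: append 38 -> window=[20, 38] -> max=38
Window #6 max = 38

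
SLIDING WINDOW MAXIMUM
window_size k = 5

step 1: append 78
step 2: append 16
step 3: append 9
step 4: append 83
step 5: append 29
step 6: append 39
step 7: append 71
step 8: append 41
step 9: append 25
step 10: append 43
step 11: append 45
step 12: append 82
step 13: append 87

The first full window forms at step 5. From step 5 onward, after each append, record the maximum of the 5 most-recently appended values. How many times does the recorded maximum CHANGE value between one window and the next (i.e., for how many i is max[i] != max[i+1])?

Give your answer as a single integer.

Answer: 3

Derivation:
step 1: append 78 -> window=[78] (not full yet)
step 2: append 16 -> window=[78, 16] (not full yet)
step 3: append 9 -> window=[78, 16, 9] (not full yet)
step 4: append 83 -> window=[78, 16, 9, 83] (not full yet)
step 5: append 29 -> window=[78, 16, 9, 83, 29] -> max=83
step 6: append 39 -> window=[16, 9, 83, 29, 39] -> max=83
step 7: append 71 -> window=[9, 83, 29, 39, 71] -> max=83
step 8: append 41 -> window=[83, 29, 39, 71, 41] -> max=83
step 9: append 25 -> window=[29, 39, 71, 41, 25] -> max=71
step 10: append 43 -> window=[39, 71, 41, 25, 43] -> max=71
step 11: append 45 -> window=[71, 41, 25, 43, 45] -> max=71
step 12: append 82 -> window=[41, 25, 43, 45, 82] -> max=82
step 13: append 87 -> window=[25, 43, 45, 82, 87] -> max=87
Recorded maximums: 83 83 83 83 71 71 71 82 87
Changes between consecutive maximums: 3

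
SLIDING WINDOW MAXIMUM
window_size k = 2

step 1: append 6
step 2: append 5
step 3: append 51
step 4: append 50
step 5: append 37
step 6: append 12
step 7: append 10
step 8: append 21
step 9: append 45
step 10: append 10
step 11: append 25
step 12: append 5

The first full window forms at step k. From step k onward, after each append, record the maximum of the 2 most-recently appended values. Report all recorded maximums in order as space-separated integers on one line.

Answer: 6 51 51 50 37 12 21 45 45 25 25

Derivation:
step 1: append 6 -> window=[6] (not full yet)
step 2: append 5 -> window=[6, 5] -> max=6
step 3: append 51 -> window=[5, 51] -> max=51
step 4: append 50 -> window=[51, 50] -> max=51
step 5: append 37 -> window=[50, 37] -> max=50
step 6: append 12 -> window=[37, 12] -> max=37
step 7: append 10 -> window=[12, 10] -> max=12
step 8: append 21 -> window=[10, 21] -> max=21
step 9: append 45 -> window=[21, 45] -> max=45
step 10: append 10 -> window=[45, 10] -> max=45
step 11: append 25 -> window=[10, 25] -> max=25
step 12: append 5 -> window=[25, 5] -> max=25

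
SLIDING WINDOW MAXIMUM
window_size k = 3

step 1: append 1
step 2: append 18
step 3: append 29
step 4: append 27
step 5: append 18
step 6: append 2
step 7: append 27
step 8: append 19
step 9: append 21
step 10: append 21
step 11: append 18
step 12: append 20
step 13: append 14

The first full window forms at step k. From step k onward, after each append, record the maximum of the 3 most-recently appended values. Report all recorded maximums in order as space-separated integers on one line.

Answer: 29 29 29 27 27 27 27 21 21 21 20

Derivation:
step 1: append 1 -> window=[1] (not full yet)
step 2: append 18 -> window=[1, 18] (not full yet)
step 3: append 29 -> window=[1, 18, 29] -> max=29
step 4: append 27 -> window=[18, 29, 27] -> max=29
step 5: append 18 -> window=[29, 27, 18] -> max=29
step 6: append 2 -> window=[27, 18, 2] -> max=27
step 7: append 27 -> window=[18, 2, 27] -> max=27
step 8: append 19 -> window=[2, 27, 19] -> max=27
step 9: append 21 -> window=[27, 19, 21] -> max=27
step 10: append 21 -> window=[19, 21, 21] -> max=21
step 11: append 18 -> window=[21, 21, 18] -> max=21
step 12: append 20 -> window=[21, 18, 20] -> max=21
step 13: append 14 -> window=[18, 20, 14] -> max=20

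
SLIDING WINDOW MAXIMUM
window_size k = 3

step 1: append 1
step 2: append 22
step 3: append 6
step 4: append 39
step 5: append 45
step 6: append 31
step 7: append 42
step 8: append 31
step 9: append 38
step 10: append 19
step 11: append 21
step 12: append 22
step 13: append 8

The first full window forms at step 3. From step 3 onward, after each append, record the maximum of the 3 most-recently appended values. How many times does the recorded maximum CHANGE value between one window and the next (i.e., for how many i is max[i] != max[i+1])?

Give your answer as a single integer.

step 1: append 1 -> window=[1] (not full yet)
step 2: append 22 -> window=[1, 22] (not full yet)
step 3: append 6 -> window=[1, 22, 6] -> max=22
step 4: append 39 -> window=[22, 6, 39] -> max=39
step 5: append 45 -> window=[6, 39, 45] -> max=45
step 6: append 31 -> window=[39, 45, 31] -> max=45
step 7: append 42 -> window=[45, 31, 42] -> max=45
step 8: append 31 -> window=[31, 42, 31] -> max=42
step 9: append 38 -> window=[42, 31, 38] -> max=42
step 10: append 19 -> window=[31, 38, 19] -> max=38
step 11: append 21 -> window=[38, 19, 21] -> max=38
step 12: append 22 -> window=[19, 21, 22] -> max=22
step 13: append 8 -> window=[21, 22, 8] -> max=22
Recorded maximums: 22 39 45 45 45 42 42 38 38 22 22
Changes between consecutive maximums: 5

Answer: 5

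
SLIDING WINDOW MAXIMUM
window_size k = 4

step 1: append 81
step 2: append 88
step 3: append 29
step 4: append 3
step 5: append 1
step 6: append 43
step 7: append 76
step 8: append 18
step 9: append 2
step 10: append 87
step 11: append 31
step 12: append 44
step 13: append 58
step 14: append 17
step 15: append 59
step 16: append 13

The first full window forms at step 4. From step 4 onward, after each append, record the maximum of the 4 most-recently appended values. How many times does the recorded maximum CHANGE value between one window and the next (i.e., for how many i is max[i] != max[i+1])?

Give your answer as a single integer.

Answer: 5

Derivation:
step 1: append 81 -> window=[81] (not full yet)
step 2: append 88 -> window=[81, 88] (not full yet)
step 3: append 29 -> window=[81, 88, 29] (not full yet)
step 4: append 3 -> window=[81, 88, 29, 3] -> max=88
step 5: append 1 -> window=[88, 29, 3, 1] -> max=88
step 6: append 43 -> window=[29, 3, 1, 43] -> max=43
step 7: append 76 -> window=[3, 1, 43, 76] -> max=76
step 8: append 18 -> window=[1, 43, 76, 18] -> max=76
step 9: append 2 -> window=[43, 76, 18, 2] -> max=76
step 10: append 87 -> window=[76, 18, 2, 87] -> max=87
step 11: append 31 -> window=[18, 2, 87, 31] -> max=87
step 12: append 44 -> window=[2, 87, 31, 44] -> max=87
step 13: append 58 -> window=[87, 31, 44, 58] -> max=87
step 14: append 17 -> window=[31, 44, 58, 17] -> max=58
step 15: append 59 -> window=[44, 58, 17, 59] -> max=59
step 16: append 13 -> window=[58, 17, 59, 13] -> max=59
Recorded maximums: 88 88 43 76 76 76 87 87 87 87 58 59 59
Changes between consecutive maximums: 5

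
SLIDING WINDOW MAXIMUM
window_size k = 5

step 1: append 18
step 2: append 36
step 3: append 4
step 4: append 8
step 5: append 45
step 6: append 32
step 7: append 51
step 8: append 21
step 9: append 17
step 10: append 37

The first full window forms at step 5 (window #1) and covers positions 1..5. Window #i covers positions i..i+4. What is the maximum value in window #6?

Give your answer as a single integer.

step 1: append 18 -> window=[18] (not full yet)
step 2: append 36 -> window=[18, 36] (not full yet)
step 3: append 4 -> window=[18, 36, 4] (not full yet)
step 4: append 8 -> window=[18, 36, 4, 8] (not full yet)
step 5: append 45 -> window=[18, 36, 4, 8, 45] -> max=45
step 6: append 32 -> window=[36, 4, 8, 45, 32] -> max=45
step 7: append 51 -> window=[4, 8, 45, 32, 51] -> max=51
step 8: append 21 -> window=[8, 45, 32, 51, 21] -> max=51
step 9: append 17 -> window=[45, 32, 51, 21, 17] -> max=51
step 10: append 37 -> window=[32, 51, 21, 17, 37] -> max=51
Window #6 max = 51

Answer: 51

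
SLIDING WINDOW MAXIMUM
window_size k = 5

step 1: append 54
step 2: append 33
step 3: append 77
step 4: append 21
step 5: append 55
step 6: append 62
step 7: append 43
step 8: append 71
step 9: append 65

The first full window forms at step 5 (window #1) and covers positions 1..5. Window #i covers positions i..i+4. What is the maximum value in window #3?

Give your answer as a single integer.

step 1: append 54 -> window=[54] (not full yet)
step 2: append 33 -> window=[54, 33] (not full yet)
step 3: append 77 -> window=[54, 33, 77] (not full yet)
step 4: append 21 -> window=[54, 33, 77, 21] (not full yet)
step 5: append 55 -> window=[54, 33, 77, 21, 55] -> max=77
step 6: append 62 -> window=[33, 77, 21, 55, 62] -> max=77
step 7: append 43 -> window=[77, 21, 55, 62, 43] -> max=77
Window #3 max = 77

Answer: 77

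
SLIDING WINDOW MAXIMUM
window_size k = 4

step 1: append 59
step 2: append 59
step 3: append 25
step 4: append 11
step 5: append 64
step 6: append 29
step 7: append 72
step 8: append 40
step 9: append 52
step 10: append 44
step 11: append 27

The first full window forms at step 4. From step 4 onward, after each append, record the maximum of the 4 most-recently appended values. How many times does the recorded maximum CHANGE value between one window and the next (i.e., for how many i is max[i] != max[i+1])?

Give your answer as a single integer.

Answer: 3

Derivation:
step 1: append 59 -> window=[59] (not full yet)
step 2: append 59 -> window=[59, 59] (not full yet)
step 3: append 25 -> window=[59, 59, 25] (not full yet)
step 4: append 11 -> window=[59, 59, 25, 11] -> max=59
step 5: append 64 -> window=[59, 25, 11, 64] -> max=64
step 6: append 29 -> window=[25, 11, 64, 29] -> max=64
step 7: append 72 -> window=[11, 64, 29, 72] -> max=72
step 8: append 40 -> window=[64, 29, 72, 40] -> max=72
step 9: append 52 -> window=[29, 72, 40, 52] -> max=72
step 10: append 44 -> window=[72, 40, 52, 44] -> max=72
step 11: append 27 -> window=[40, 52, 44, 27] -> max=52
Recorded maximums: 59 64 64 72 72 72 72 52
Changes between consecutive maximums: 3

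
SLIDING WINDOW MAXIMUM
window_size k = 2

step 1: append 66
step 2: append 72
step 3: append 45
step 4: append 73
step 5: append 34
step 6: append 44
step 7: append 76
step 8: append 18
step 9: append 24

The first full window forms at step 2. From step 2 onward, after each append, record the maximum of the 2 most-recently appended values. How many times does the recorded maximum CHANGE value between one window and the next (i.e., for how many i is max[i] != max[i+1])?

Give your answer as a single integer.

Answer: 4

Derivation:
step 1: append 66 -> window=[66] (not full yet)
step 2: append 72 -> window=[66, 72] -> max=72
step 3: append 45 -> window=[72, 45] -> max=72
step 4: append 73 -> window=[45, 73] -> max=73
step 5: append 34 -> window=[73, 34] -> max=73
step 6: append 44 -> window=[34, 44] -> max=44
step 7: append 76 -> window=[44, 76] -> max=76
step 8: append 18 -> window=[76, 18] -> max=76
step 9: append 24 -> window=[18, 24] -> max=24
Recorded maximums: 72 72 73 73 44 76 76 24
Changes between consecutive maximums: 4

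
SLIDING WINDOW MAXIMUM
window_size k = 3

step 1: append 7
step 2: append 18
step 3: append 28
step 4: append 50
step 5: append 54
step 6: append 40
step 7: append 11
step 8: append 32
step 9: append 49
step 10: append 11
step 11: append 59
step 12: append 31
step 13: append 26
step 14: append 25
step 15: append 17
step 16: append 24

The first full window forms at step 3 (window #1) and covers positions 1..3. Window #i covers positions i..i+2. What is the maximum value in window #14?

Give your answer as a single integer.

Answer: 25

Derivation:
step 1: append 7 -> window=[7] (not full yet)
step 2: append 18 -> window=[7, 18] (not full yet)
step 3: append 28 -> window=[7, 18, 28] -> max=28
step 4: append 50 -> window=[18, 28, 50] -> max=50
step 5: append 54 -> window=[28, 50, 54] -> max=54
step 6: append 40 -> window=[50, 54, 40] -> max=54
step 7: append 11 -> window=[54, 40, 11] -> max=54
step 8: append 32 -> window=[40, 11, 32] -> max=40
step 9: append 49 -> window=[11, 32, 49] -> max=49
step 10: append 11 -> window=[32, 49, 11] -> max=49
step 11: append 59 -> window=[49, 11, 59] -> max=59
step 12: append 31 -> window=[11, 59, 31] -> max=59
step 13: append 26 -> window=[59, 31, 26] -> max=59
step 14: append 25 -> window=[31, 26, 25] -> max=31
step 15: append 17 -> window=[26, 25, 17] -> max=26
step 16: append 24 -> window=[25, 17, 24] -> max=25
Window #14 max = 25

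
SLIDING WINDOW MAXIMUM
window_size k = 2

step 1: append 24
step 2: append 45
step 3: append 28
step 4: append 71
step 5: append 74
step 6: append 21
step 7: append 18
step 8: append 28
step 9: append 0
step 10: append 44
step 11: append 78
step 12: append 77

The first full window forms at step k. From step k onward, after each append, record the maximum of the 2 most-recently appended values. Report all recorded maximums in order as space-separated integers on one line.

step 1: append 24 -> window=[24] (not full yet)
step 2: append 45 -> window=[24, 45] -> max=45
step 3: append 28 -> window=[45, 28] -> max=45
step 4: append 71 -> window=[28, 71] -> max=71
step 5: append 74 -> window=[71, 74] -> max=74
step 6: append 21 -> window=[74, 21] -> max=74
step 7: append 18 -> window=[21, 18] -> max=21
step 8: append 28 -> window=[18, 28] -> max=28
step 9: append 0 -> window=[28, 0] -> max=28
step 10: append 44 -> window=[0, 44] -> max=44
step 11: append 78 -> window=[44, 78] -> max=78
step 12: append 77 -> window=[78, 77] -> max=78

Answer: 45 45 71 74 74 21 28 28 44 78 78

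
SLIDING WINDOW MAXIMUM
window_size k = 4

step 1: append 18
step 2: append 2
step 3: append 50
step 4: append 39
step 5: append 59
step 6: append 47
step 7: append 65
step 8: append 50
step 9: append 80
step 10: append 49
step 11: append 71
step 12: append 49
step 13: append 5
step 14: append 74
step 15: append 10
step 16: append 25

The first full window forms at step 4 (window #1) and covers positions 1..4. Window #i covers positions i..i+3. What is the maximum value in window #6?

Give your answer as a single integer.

Answer: 80

Derivation:
step 1: append 18 -> window=[18] (not full yet)
step 2: append 2 -> window=[18, 2] (not full yet)
step 3: append 50 -> window=[18, 2, 50] (not full yet)
step 4: append 39 -> window=[18, 2, 50, 39] -> max=50
step 5: append 59 -> window=[2, 50, 39, 59] -> max=59
step 6: append 47 -> window=[50, 39, 59, 47] -> max=59
step 7: append 65 -> window=[39, 59, 47, 65] -> max=65
step 8: append 50 -> window=[59, 47, 65, 50] -> max=65
step 9: append 80 -> window=[47, 65, 50, 80] -> max=80
Window #6 max = 80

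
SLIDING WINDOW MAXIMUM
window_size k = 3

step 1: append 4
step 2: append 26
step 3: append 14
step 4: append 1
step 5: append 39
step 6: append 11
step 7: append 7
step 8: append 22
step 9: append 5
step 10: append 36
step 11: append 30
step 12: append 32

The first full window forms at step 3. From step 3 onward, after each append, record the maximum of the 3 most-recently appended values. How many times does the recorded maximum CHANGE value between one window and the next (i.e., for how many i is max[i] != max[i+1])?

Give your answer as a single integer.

step 1: append 4 -> window=[4] (not full yet)
step 2: append 26 -> window=[4, 26] (not full yet)
step 3: append 14 -> window=[4, 26, 14] -> max=26
step 4: append 1 -> window=[26, 14, 1] -> max=26
step 5: append 39 -> window=[14, 1, 39] -> max=39
step 6: append 11 -> window=[1, 39, 11] -> max=39
step 7: append 7 -> window=[39, 11, 7] -> max=39
step 8: append 22 -> window=[11, 7, 22] -> max=22
step 9: append 5 -> window=[7, 22, 5] -> max=22
step 10: append 36 -> window=[22, 5, 36] -> max=36
step 11: append 30 -> window=[5, 36, 30] -> max=36
step 12: append 32 -> window=[36, 30, 32] -> max=36
Recorded maximums: 26 26 39 39 39 22 22 36 36 36
Changes between consecutive maximums: 3

Answer: 3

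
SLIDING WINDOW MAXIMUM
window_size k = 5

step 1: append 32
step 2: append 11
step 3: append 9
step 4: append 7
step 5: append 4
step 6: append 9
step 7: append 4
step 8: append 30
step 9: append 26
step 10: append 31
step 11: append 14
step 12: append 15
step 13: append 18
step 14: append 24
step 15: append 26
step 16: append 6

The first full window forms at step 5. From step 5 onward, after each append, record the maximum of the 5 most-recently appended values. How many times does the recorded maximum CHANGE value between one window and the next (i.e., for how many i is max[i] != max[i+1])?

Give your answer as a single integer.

step 1: append 32 -> window=[32] (not full yet)
step 2: append 11 -> window=[32, 11] (not full yet)
step 3: append 9 -> window=[32, 11, 9] (not full yet)
step 4: append 7 -> window=[32, 11, 9, 7] (not full yet)
step 5: append 4 -> window=[32, 11, 9, 7, 4] -> max=32
step 6: append 9 -> window=[11, 9, 7, 4, 9] -> max=11
step 7: append 4 -> window=[9, 7, 4, 9, 4] -> max=9
step 8: append 30 -> window=[7, 4, 9, 4, 30] -> max=30
step 9: append 26 -> window=[4, 9, 4, 30, 26] -> max=30
step 10: append 31 -> window=[9, 4, 30, 26, 31] -> max=31
step 11: append 14 -> window=[4, 30, 26, 31, 14] -> max=31
step 12: append 15 -> window=[30, 26, 31, 14, 15] -> max=31
step 13: append 18 -> window=[26, 31, 14, 15, 18] -> max=31
step 14: append 24 -> window=[31, 14, 15, 18, 24] -> max=31
step 15: append 26 -> window=[14, 15, 18, 24, 26] -> max=26
step 16: append 6 -> window=[15, 18, 24, 26, 6] -> max=26
Recorded maximums: 32 11 9 30 30 31 31 31 31 31 26 26
Changes between consecutive maximums: 5

Answer: 5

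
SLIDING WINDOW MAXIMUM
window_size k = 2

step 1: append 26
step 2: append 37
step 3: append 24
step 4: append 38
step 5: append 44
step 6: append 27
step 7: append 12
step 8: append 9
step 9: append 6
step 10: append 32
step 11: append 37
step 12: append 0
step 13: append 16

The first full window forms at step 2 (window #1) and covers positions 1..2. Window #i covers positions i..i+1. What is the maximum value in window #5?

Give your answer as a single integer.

step 1: append 26 -> window=[26] (not full yet)
step 2: append 37 -> window=[26, 37] -> max=37
step 3: append 24 -> window=[37, 24] -> max=37
step 4: append 38 -> window=[24, 38] -> max=38
step 5: append 44 -> window=[38, 44] -> max=44
step 6: append 27 -> window=[44, 27] -> max=44
Window #5 max = 44

Answer: 44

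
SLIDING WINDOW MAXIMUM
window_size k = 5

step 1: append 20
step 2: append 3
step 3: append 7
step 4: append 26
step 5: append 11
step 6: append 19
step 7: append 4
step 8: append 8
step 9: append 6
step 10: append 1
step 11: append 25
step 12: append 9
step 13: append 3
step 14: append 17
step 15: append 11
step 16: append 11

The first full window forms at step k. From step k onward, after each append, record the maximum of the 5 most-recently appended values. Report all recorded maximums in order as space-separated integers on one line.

Answer: 26 26 26 26 19 19 25 25 25 25 25 17

Derivation:
step 1: append 20 -> window=[20] (not full yet)
step 2: append 3 -> window=[20, 3] (not full yet)
step 3: append 7 -> window=[20, 3, 7] (not full yet)
step 4: append 26 -> window=[20, 3, 7, 26] (not full yet)
step 5: append 11 -> window=[20, 3, 7, 26, 11] -> max=26
step 6: append 19 -> window=[3, 7, 26, 11, 19] -> max=26
step 7: append 4 -> window=[7, 26, 11, 19, 4] -> max=26
step 8: append 8 -> window=[26, 11, 19, 4, 8] -> max=26
step 9: append 6 -> window=[11, 19, 4, 8, 6] -> max=19
step 10: append 1 -> window=[19, 4, 8, 6, 1] -> max=19
step 11: append 25 -> window=[4, 8, 6, 1, 25] -> max=25
step 12: append 9 -> window=[8, 6, 1, 25, 9] -> max=25
step 13: append 3 -> window=[6, 1, 25, 9, 3] -> max=25
step 14: append 17 -> window=[1, 25, 9, 3, 17] -> max=25
step 15: append 11 -> window=[25, 9, 3, 17, 11] -> max=25
step 16: append 11 -> window=[9, 3, 17, 11, 11] -> max=17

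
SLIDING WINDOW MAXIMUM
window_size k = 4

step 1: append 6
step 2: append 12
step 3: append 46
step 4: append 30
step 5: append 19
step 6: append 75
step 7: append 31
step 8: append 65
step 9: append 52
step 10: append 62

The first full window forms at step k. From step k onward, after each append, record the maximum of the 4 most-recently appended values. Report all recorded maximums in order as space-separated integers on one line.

step 1: append 6 -> window=[6] (not full yet)
step 2: append 12 -> window=[6, 12] (not full yet)
step 3: append 46 -> window=[6, 12, 46] (not full yet)
step 4: append 30 -> window=[6, 12, 46, 30] -> max=46
step 5: append 19 -> window=[12, 46, 30, 19] -> max=46
step 6: append 75 -> window=[46, 30, 19, 75] -> max=75
step 7: append 31 -> window=[30, 19, 75, 31] -> max=75
step 8: append 65 -> window=[19, 75, 31, 65] -> max=75
step 9: append 52 -> window=[75, 31, 65, 52] -> max=75
step 10: append 62 -> window=[31, 65, 52, 62] -> max=65

Answer: 46 46 75 75 75 75 65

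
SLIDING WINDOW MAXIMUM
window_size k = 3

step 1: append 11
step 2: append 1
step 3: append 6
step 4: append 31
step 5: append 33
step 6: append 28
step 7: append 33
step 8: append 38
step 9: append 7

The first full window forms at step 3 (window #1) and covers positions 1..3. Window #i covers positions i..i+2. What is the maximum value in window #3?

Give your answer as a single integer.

step 1: append 11 -> window=[11] (not full yet)
step 2: append 1 -> window=[11, 1] (not full yet)
step 3: append 6 -> window=[11, 1, 6] -> max=11
step 4: append 31 -> window=[1, 6, 31] -> max=31
step 5: append 33 -> window=[6, 31, 33] -> max=33
Window #3 max = 33

Answer: 33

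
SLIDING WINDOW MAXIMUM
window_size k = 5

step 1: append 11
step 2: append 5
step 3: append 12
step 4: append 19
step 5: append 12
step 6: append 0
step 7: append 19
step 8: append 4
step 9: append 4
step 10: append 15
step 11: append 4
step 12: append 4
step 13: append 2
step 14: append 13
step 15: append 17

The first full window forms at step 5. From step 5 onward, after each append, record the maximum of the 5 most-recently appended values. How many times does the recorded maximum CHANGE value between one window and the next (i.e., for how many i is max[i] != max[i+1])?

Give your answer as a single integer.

step 1: append 11 -> window=[11] (not full yet)
step 2: append 5 -> window=[11, 5] (not full yet)
step 3: append 12 -> window=[11, 5, 12] (not full yet)
step 4: append 19 -> window=[11, 5, 12, 19] (not full yet)
step 5: append 12 -> window=[11, 5, 12, 19, 12] -> max=19
step 6: append 0 -> window=[5, 12, 19, 12, 0] -> max=19
step 7: append 19 -> window=[12, 19, 12, 0, 19] -> max=19
step 8: append 4 -> window=[19, 12, 0, 19, 4] -> max=19
step 9: append 4 -> window=[12, 0, 19, 4, 4] -> max=19
step 10: append 15 -> window=[0, 19, 4, 4, 15] -> max=19
step 11: append 4 -> window=[19, 4, 4, 15, 4] -> max=19
step 12: append 4 -> window=[4, 4, 15, 4, 4] -> max=15
step 13: append 2 -> window=[4, 15, 4, 4, 2] -> max=15
step 14: append 13 -> window=[15, 4, 4, 2, 13] -> max=15
step 15: append 17 -> window=[4, 4, 2, 13, 17] -> max=17
Recorded maximums: 19 19 19 19 19 19 19 15 15 15 17
Changes between consecutive maximums: 2

Answer: 2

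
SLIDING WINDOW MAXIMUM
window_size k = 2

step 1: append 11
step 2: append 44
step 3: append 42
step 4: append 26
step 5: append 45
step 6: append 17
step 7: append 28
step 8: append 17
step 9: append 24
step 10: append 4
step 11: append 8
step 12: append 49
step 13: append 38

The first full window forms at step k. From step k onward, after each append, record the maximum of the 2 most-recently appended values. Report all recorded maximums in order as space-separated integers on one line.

step 1: append 11 -> window=[11] (not full yet)
step 2: append 44 -> window=[11, 44] -> max=44
step 3: append 42 -> window=[44, 42] -> max=44
step 4: append 26 -> window=[42, 26] -> max=42
step 5: append 45 -> window=[26, 45] -> max=45
step 6: append 17 -> window=[45, 17] -> max=45
step 7: append 28 -> window=[17, 28] -> max=28
step 8: append 17 -> window=[28, 17] -> max=28
step 9: append 24 -> window=[17, 24] -> max=24
step 10: append 4 -> window=[24, 4] -> max=24
step 11: append 8 -> window=[4, 8] -> max=8
step 12: append 49 -> window=[8, 49] -> max=49
step 13: append 38 -> window=[49, 38] -> max=49

Answer: 44 44 42 45 45 28 28 24 24 8 49 49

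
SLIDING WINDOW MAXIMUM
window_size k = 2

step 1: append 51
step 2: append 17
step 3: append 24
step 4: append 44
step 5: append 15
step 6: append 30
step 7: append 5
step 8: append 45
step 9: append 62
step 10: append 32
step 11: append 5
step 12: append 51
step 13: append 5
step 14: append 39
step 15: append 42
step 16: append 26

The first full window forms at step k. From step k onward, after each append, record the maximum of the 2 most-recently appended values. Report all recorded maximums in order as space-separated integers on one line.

step 1: append 51 -> window=[51] (not full yet)
step 2: append 17 -> window=[51, 17] -> max=51
step 3: append 24 -> window=[17, 24] -> max=24
step 4: append 44 -> window=[24, 44] -> max=44
step 5: append 15 -> window=[44, 15] -> max=44
step 6: append 30 -> window=[15, 30] -> max=30
step 7: append 5 -> window=[30, 5] -> max=30
step 8: append 45 -> window=[5, 45] -> max=45
step 9: append 62 -> window=[45, 62] -> max=62
step 10: append 32 -> window=[62, 32] -> max=62
step 11: append 5 -> window=[32, 5] -> max=32
step 12: append 51 -> window=[5, 51] -> max=51
step 13: append 5 -> window=[51, 5] -> max=51
step 14: append 39 -> window=[5, 39] -> max=39
step 15: append 42 -> window=[39, 42] -> max=42
step 16: append 26 -> window=[42, 26] -> max=42

Answer: 51 24 44 44 30 30 45 62 62 32 51 51 39 42 42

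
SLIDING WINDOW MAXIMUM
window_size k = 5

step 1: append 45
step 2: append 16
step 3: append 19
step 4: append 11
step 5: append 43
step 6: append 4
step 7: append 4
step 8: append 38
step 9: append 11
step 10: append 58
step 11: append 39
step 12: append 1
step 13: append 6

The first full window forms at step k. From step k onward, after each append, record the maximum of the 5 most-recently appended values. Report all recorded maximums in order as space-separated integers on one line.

step 1: append 45 -> window=[45] (not full yet)
step 2: append 16 -> window=[45, 16] (not full yet)
step 3: append 19 -> window=[45, 16, 19] (not full yet)
step 4: append 11 -> window=[45, 16, 19, 11] (not full yet)
step 5: append 43 -> window=[45, 16, 19, 11, 43] -> max=45
step 6: append 4 -> window=[16, 19, 11, 43, 4] -> max=43
step 7: append 4 -> window=[19, 11, 43, 4, 4] -> max=43
step 8: append 38 -> window=[11, 43, 4, 4, 38] -> max=43
step 9: append 11 -> window=[43, 4, 4, 38, 11] -> max=43
step 10: append 58 -> window=[4, 4, 38, 11, 58] -> max=58
step 11: append 39 -> window=[4, 38, 11, 58, 39] -> max=58
step 12: append 1 -> window=[38, 11, 58, 39, 1] -> max=58
step 13: append 6 -> window=[11, 58, 39, 1, 6] -> max=58

Answer: 45 43 43 43 43 58 58 58 58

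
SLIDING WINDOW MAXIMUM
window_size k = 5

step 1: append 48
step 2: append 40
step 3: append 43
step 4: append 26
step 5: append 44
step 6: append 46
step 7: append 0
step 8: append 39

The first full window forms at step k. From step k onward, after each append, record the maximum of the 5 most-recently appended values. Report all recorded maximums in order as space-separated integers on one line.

step 1: append 48 -> window=[48] (not full yet)
step 2: append 40 -> window=[48, 40] (not full yet)
step 3: append 43 -> window=[48, 40, 43] (not full yet)
step 4: append 26 -> window=[48, 40, 43, 26] (not full yet)
step 5: append 44 -> window=[48, 40, 43, 26, 44] -> max=48
step 6: append 46 -> window=[40, 43, 26, 44, 46] -> max=46
step 7: append 0 -> window=[43, 26, 44, 46, 0] -> max=46
step 8: append 39 -> window=[26, 44, 46, 0, 39] -> max=46

Answer: 48 46 46 46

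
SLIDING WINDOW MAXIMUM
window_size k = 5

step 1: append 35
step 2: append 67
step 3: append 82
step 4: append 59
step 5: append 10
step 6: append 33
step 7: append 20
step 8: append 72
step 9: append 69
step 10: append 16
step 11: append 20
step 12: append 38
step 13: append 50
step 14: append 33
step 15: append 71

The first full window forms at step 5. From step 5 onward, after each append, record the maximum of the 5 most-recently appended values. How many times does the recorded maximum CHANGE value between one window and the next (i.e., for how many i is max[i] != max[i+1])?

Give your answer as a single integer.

step 1: append 35 -> window=[35] (not full yet)
step 2: append 67 -> window=[35, 67] (not full yet)
step 3: append 82 -> window=[35, 67, 82] (not full yet)
step 4: append 59 -> window=[35, 67, 82, 59] (not full yet)
step 5: append 10 -> window=[35, 67, 82, 59, 10] -> max=82
step 6: append 33 -> window=[67, 82, 59, 10, 33] -> max=82
step 7: append 20 -> window=[82, 59, 10, 33, 20] -> max=82
step 8: append 72 -> window=[59, 10, 33, 20, 72] -> max=72
step 9: append 69 -> window=[10, 33, 20, 72, 69] -> max=72
step 10: append 16 -> window=[33, 20, 72, 69, 16] -> max=72
step 11: append 20 -> window=[20, 72, 69, 16, 20] -> max=72
step 12: append 38 -> window=[72, 69, 16, 20, 38] -> max=72
step 13: append 50 -> window=[69, 16, 20, 38, 50] -> max=69
step 14: append 33 -> window=[16, 20, 38, 50, 33] -> max=50
step 15: append 71 -> window=[20, 38, 50, 33, 71] -> max=71
Recorded maximums: 82 82 82 72 72 72 72 72 69 50 71
Changes between consecutive maximums: 4

Answer: 4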